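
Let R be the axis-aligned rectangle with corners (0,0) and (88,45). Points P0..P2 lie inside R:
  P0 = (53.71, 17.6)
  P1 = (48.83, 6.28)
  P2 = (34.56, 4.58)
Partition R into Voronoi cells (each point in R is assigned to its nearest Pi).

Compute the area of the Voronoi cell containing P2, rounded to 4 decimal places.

Area of P2's cell: 1559.3138

1. box [0,88]×[0,45]: [(0, 0) (88, 0) (88, 45) (0, 45)]
2. ⊥bis P2·P0 via (44.135,11.09): [(0, 0) (51.675, 0) (21.0797, 45) (0, 45)]  |A|=1636.9826
3. ⊥bis P2·P1 via (41.695,5.43): [(0, 0) (42.3419, 0) (40.3591, 16.6436) (21.0797, 45) (0, 45)]  |A|=1559.3138
4. canonical 5-gon: [(0, 0) (42.3419, 0) (40.3591, 16.6436) (21.0797, 45) (0, 45)]
5. shoelace: 1559.3138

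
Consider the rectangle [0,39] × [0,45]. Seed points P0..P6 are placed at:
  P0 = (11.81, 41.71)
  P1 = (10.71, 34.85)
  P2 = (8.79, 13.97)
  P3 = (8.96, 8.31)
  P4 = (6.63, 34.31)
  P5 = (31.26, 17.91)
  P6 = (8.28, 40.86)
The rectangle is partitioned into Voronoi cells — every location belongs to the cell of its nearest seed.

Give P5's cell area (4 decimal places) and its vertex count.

1. box [0,39]×[0,45]: [(0, 0) (39, 0) (39, 45) (0, 45)]
2. ⊥bis P5·P0 via (21.535,29.81): [(0, 12.211) (0, 0) (39, 0) (39, 44.0829)]  |A|=1097.7308
3. ⊥bis P5·P1 via (20.985,26.38): [(28.5139, 35.5133) (0, 0.923) (0, 0) (39, 0) (39, 44.0829)]  |A|=936.798
4. ⊥bis P5·P2 via (20.025,15.94): [(28.5139, 35.5133) (18.6839, 23.5885) (22.82, 0) (39, 0) (39, 44.0829)]  |A|=659.0307
5. ⊥bis P5·P3 via (20.11,13.11): [(28.5139, 35.5133) (18.6839, 23.5885) (20.8038, 11.4983) (25.7538, 0) (39, 0) (39, 44.0829)]  |A|=642.1641
6. ⊥bis P5·P4 via (18.945,26.11): [(28.5139, 35.5133) (18.6839, 23.5885) (20.8038, 11.4983) (25.7538, 0) (39, 0) (39, 44.0829)]  |A|=642.1641
7. ⊥bis P5·P6 via (19.77,29.385): [(28.5139, 35.5133) (18.6839, 23.5885) (20.8038, 11.4983) (25.7538, 0) (39, 0) (39, 44.0829)]  |A|=642.1641
8. canonical 6-gon: [(28.5139, 35.5133) (18.6839, 23.5885) (20.8038, 11.4983) (25.7538, 0) (39, 0) (39, 44.0829)]
9. shoelace: 642.1641

Area of P5's cell: 642.1641 (6 vertices)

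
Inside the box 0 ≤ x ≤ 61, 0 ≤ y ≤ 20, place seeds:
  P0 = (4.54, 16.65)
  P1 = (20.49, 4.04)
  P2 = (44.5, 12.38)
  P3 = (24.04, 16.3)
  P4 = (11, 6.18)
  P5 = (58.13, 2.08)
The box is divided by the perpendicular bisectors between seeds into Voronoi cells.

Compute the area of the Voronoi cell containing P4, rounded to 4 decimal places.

Area of P4's cell: 181.9009

1. box [0,61]×[0,20]: [(0, 0) (61, 0) (61, 20) (0, 20)]
2. ⊥bis P4·P0 via (7.77,11.415): [(0, 6.6209) (0, 0) (61, 0) (61, 20) (21.6841, 20)]  |A|=1074.9433
3. ⊥bis P4·P1 via (15.745,5.11): [(18.6855, 18.1499) (0, 6.6209) (0, 0) (14.5927, 0)]  |A|=194.2852
4. ⊥bis P4·P2 via (27.75,9.28): [(18.6855, 18.1499) (0, 6.6209) (0, 0) (14.5927, 0)]  |A|=194.2852
5. ⊥bis P4·P3 via (17.52,11.24): [(17.2157, 11.6321) (14.2712, 15.4262) (0, 6.6209) (0, 0) (14.5927, 0)]  |A|=181.9009
6. ⊥bis P4·P5 via (34.565,4.13): [(17.2157, 11.6321) (14.2712, 15.4262) (0, 6.6209) (0, 0) (14.5927, 0)]  |A|=181.9009
7. canonical 5-gon: [(17.2157, 11.6321) (14.2712, 15.4262) (0, 6.6209) (0, 0) (14.5927, 0)]
8. shoelace: 181.9009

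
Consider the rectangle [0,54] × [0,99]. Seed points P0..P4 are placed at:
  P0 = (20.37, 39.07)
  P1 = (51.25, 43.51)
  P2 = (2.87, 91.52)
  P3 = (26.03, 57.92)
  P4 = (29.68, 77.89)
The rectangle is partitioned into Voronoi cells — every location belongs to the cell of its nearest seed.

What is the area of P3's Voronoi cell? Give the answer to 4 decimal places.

Area of P3's cell: 774.8172

1. box [0,54]×[0,99]: [(0, 0) (54, 0) (54, 99) (0, 99)]
2. ⊥bis P3·P0 via (23.2,48.495): [(0, 55.4612) (54, 39.2468) (54, 99) (0, 99)]  |A|=2788.8844
3. ⊥bis P3·P1 via (38.64,50.715): [(0, 55.4612) (35.2963, 44.8629) (54, 77.5977) (54, 99) (0, 99)]  |A|=2430.2328
4. ⊥bis P3·P2 via (14.45,74.72): [(0, 64.7598) (0, 55.4612) (35.2963, 44.8629) (54, 77.5977) (54, 99) (49.6749, 99)]  |A|=1579.7946
5. ⊥bis P3·P4 via (27.855,67.905): [(9.4447, 71.2699) (0, 64.7598) (0, 55.4612) (35.2963, 44.8629) (46.5134, 64.4947)]  |A|=774.8172
6. canonical 5-gon: [(9.4447, 71.2699) (0, 64.7598) (0, 55.4612) (35.2963, 44.8629) (46.5134, 64.4947)]
7. shoelace: 774.8172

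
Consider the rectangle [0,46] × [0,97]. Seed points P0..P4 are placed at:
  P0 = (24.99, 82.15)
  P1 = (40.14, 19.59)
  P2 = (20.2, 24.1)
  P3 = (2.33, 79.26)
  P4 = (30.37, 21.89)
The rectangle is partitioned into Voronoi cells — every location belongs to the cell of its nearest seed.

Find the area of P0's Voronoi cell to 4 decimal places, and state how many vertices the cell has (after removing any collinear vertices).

1. box [0,46]×[0,97]: [(0, 0) (46, 0) (46, 97) (0, 97)]
2. ⊥bis P0·P1 via (32.565,50.87): [(0, 42.9838) (46, 54.1235) (46, 97) (0, 97)]  |A|=2228.5313
3. ⊥bis P0·P2 via (22.595,53.125): [(0, 54.9894) (36.9765, 51.9383) (46, 54.1235) (46, 97) (0, 97)]  |A|=2006.5687
4. ⊥bis P0·P3 via (13.66,80.705): [(17.1199, 53.5768) (36.9765, 51.9383) (46, 54.1235) (46, 97) (11.5818, 97)]  |A|=1395.5021
5. ⊥bis P0·P4 via (27.68,52.02): [(17.1199, 53.5768) (31.6697, 52.3762) (42.9395, 53.3824) (46, 54.1235) (46, 97) (11.5818, 97)]  |A|=1390.3649
6. canonical 6-gon: [(17.1199, 53.5768) (31.6697, 52.3762) (42.9395, 53.3824) (46, 54.1235) (46, 97) (11.5818, 97)]
7. shoelace: 1390.3649

Area of P0's cell: 1390.3649 (6 vertices)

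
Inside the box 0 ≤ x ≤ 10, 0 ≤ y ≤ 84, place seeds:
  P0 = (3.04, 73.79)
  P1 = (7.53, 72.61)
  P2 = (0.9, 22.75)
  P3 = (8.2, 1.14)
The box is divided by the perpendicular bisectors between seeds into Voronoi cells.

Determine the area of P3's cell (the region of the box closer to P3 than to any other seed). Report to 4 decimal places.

1. box [0,10]×[0,84]: [(0, 0) (10, 0) (10, 84) (0, 84)]
2. ⊥bis P3·P0 via (5.62,37.465): [(0, 37.0658) (0, 0) (10, 0) (10, 37.7761)]  |A|=374.2096
3. ⊥bis P3·P1 via (7.865,36.875): [(0, 36.8013) (0, 0) (10, 0) (10, 36.895)]  |A|=368.4814
4. ⊥bis P3·P2 via (4.55,11.945): [(0, 10.408) (0, 0) (10, 0) (10, 13.786)]  |A|=120.9701
5. canonical 4-gon: [(0, 10.408) (0, 0) (10, 0) (10, 13.786)]
6. shoelace: 120.9701

Area of P3's cell: 120.9701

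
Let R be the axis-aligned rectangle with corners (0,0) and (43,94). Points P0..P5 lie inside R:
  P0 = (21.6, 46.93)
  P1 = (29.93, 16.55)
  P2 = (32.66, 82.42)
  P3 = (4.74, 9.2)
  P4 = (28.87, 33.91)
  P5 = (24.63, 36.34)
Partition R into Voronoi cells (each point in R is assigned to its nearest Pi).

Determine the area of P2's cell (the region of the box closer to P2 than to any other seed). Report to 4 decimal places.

1. box [0,43]×[0,94]: [(0, 0) (43, 0) (43, 94) (0, 94)]
2. ⊥bis P2·P0 via (27.13,64.675): [(0, 73.1297) (43, 59.7293) (43, 94) (0, 94)]  |A|=1185.5308
3. ⊥bis P2·P1 via (31.295,49.485): [(0, 73.1297) (43, 59.7293) (43, 94) (0, 94)]  |A|=1185.5308
4. ⊥bis P2·P3 via (18.7,45.81): [(0, 73.1297) (43, 59.7293) (43, 94) (0, 94)]  |A|=1185.5308
5. ⊥bis P2·P4 via (30.765,58.165): [(0, 73.1297) (43, 59.7293) (43, 94) (0, 94)]  |A|=1185.5308
6. ⊥bis P2·P5 via (28.645,59.38): [(0, 73.1297) (43, 59.7293) (43, 94) (0, 94)]  |A|=1185.5308
7. canonical 4-gon: [(0, 73.1297) (43, 59.7293) (43, 94) (0, 94)]
8. shoelace: 1185.5308

Area of P2's cell: 1185.5308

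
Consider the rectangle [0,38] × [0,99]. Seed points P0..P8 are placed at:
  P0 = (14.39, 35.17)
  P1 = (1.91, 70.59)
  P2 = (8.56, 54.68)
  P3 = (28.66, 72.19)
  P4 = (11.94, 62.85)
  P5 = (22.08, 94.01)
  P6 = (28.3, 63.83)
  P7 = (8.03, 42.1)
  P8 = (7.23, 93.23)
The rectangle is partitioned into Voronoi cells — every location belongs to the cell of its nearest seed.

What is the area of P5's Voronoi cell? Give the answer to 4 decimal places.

1. box [0,38]×[0,99]: [(0, 0) (38, 0) (38, 99) (0, 99)]
2. ⊥bis P5·P0 via (18.235,64.59): [(0, 66.9732) (38, 62.0068) (38, 99) (0, 99)]  |A|=1311.3793
3. ⊥bis P5·P1 via (11.995,82.3): [(0, 92.6305) (35.1211, 62.3831) (38, 62.0068) (38, 99) (0, 99)]  |A|=860.8234
4. ⊥bis P5·P2 via (15.32,74.345): [(0, 92.6305) (25.159, 70.9628) (38, 66.5486) (38, 99) (0, 99)]  |A|=821.1875
5. ⊥bis P5·P3 via (25.37,83.1): [(0, 92.6305) (14.7757, 79.9052) (38, 86.9087) (38, 99) (0, 99)]  |A|=550.2648
6. ⊥bis P5·P4 via (17.01,78.43): [(0, 92.6305) (14.7757, 79.9052) (38, 86.9087) (38, 99) (0, 99)]  |A|=550.2648
7. ⊥bis P5·P6 via (25.19,78.92): [(0, 92.6305) (14.7757, 79.9052) (38, 86.9087) (38, 99) (0, 99)]  |A|=550.2648
8. ⊥bis P5·P7 via (15.055,68.055): [(0, 92.6305) (14.7757, 79.9052) (38, 86.9087) (38, 99) (0, 99)]  |A|=550.2648
9. ⊥bis P5·P8 via (14.655,93.62): [(15.366, 80.0832) (38, 86.9087) (38, 99) (14.3724, 99)]  |A|=360.3163
10. canonical 4-gon: [(15.366, 80.0832) (38, 86.9087) (38, 99) (14.3724, 99)]
11. shoelace: 360.3163

Area of P5's cell: 360.3163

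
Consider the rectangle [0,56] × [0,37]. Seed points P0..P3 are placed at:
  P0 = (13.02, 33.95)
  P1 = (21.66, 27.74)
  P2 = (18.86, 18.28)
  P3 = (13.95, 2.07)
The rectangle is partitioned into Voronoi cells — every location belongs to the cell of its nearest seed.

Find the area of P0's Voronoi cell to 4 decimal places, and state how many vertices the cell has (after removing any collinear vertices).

Area of P0's cell: 240.6492 (4 vertices)

1. box [0,56]×[0,37]: [(0, 0) (56, 0) (56, 37) (0, 37)]
2. ⊥bis P0·P1 via (17.34,30.845): [(0, 6.7198) (21.7639, 37) (0, 37)]  |A|=329.5079
3. ⊥bis P0·P2 via (15.94,26.115): [(0, 20.1744) (13.2087, 25.0971) (21.7639, 37) (0, 37)]  |A|=240.6492
4. ⊥bis P0·P3 via (13.485,18.01): [(0, 20.1744) (13.2087, 25.0971) (21.7639, 37) (0, 37)]  |A|=240.6492
5. canonical 4-gon: [(0, 20.1744) (13.2087, 25.0971) (21.7639, 37) (0, 37)]
6. shoelace: 240.6492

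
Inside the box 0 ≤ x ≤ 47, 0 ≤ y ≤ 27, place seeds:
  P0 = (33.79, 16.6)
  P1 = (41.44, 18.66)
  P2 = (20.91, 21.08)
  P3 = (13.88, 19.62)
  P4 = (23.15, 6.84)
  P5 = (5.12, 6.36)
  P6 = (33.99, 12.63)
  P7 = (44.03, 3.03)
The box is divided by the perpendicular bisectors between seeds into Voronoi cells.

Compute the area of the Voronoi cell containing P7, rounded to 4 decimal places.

1. box [0,47]×[0,27]: [(0, 0) (47, 0) (47, 27) (0, 27)]
2. ⊥bis P7·P0 via (38.91,9.815): [(25.9032, 0) (47, 0) (47, 15.9198)]  |A|=167.9279
3. ⊥bis P7·P1 via (42.735,10.845): [(39.5827, 10.3226) (25.9032, 0) (47, 0) (47, 11.5517)]  |A|=151.7285
4. ⊥bis P7·P2 via (32.47,12.055): [(39.5827, 10.3226) (25.9032, 0) (47, 0) (47, 11.5517)]  |A|=151.7285
5. ⊥bis P7·P3 via (28.955,11.325): [(39.5827, 10.3226) (25.9032, 0) (47, 0) (47, 11.5517)]  |A|=151.7285
6. ⊥bis P7·P4 via (33.59,4.935): [(39.5827, 10.3226) (33.7731, 5.9387) (32.6895, 0) (47, 0) (47, 11.5517)]  |A|=131.5777
7. ⊥bis P7·P5 via (24.575,4.695): [(39.5827, 10.3226) (33.7731, 5.9387) (32.6895, 0) (47, 0) (47, 11.5517)]  |A|=131.5777
8. ⊥bis P7·P6 via (39.01,7.83): [(41.7343, 10.6792) (32.9646, 1.5075) (32.6895, 0) (47, 0) (47, 11.5517)]  |A|=112.1748
9. canonical 5-gon: [(41.7343, 10.6792) (32.9646, 1.5075) (32.6895, 0) (47, 0) (47, 11.5517)]
10. shoelace: 112.1748

Area of P7's cell: 112.1748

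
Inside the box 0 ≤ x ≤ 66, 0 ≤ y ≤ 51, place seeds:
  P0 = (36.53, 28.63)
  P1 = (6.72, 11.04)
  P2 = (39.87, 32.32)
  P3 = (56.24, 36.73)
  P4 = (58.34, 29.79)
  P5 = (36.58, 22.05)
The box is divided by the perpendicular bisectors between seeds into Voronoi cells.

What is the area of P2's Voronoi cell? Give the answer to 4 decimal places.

1. box [0,66]×[0,51]: [(0, 0) (66, 0) (66, 51) (0, 51)]
2. ⊥bis P2·P0 via (38.2,30.475): [(66, 5.3119) (66, 51) (15.5242, 51)]  |A|=1153.0733
3. ⊥bis P2·P1 via (23.295,21.68): [(66, 5.3119) (66, 51) (15.5242, 51)]  |A|=1153.0733
4. ⊥bis P2·P3 via (48.055,34.525): [(52.6759, 17.3722) (43.6167, 51) (15.5242, 51)]  |A|=472.3457
5. ⊥bis P2·P4 via (49.105,31.055): [(47.8314, 21.7572) (49.0662, 30.7715) (43.6167, 51) (15.5242, 51)]  |A|=447.8034
6. ⊥bis P2·P5 via (38.225,27.185): [(43.8122, 25.3951) (48.1398, 24.0088) (49.0662, 30.7715) (43.6167, 51) (15.5242, 51)]  |A|=442.7175
7. canonical 5-gon: [(43.8122, 25.3951) (48.1398, 24.0088) (49.0662, 30.7715) (43.6167, 51) (15.5242, 51)]
8. shoelace: 442.7175

Area of P2's cell: 442.7175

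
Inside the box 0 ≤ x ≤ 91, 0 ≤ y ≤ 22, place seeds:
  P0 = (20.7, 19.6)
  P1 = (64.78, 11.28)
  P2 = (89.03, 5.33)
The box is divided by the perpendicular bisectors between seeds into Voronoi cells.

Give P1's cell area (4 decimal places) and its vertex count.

1. box [0,91]×[0,22]: [(0, 0) (91, 0) (91, 22) (0, 22)]
2. ⊥bis P1·P0 via (42.74,15.44): [(39.8257, 0) (91, 0) (91, 22) (43.9782, 22)]  |A|=1080.1569
3. ⊥bis P1·P2 via (76.905,8.305): [(39.8257, 0) (74.8673, 0) (80.2652, 22) (43.9782, 22)]  |A|=784.6143
4. canonical 4-gon: [(39.8257, 0) (74.8673, 0) (80.2652, 22) (43.9782, 22)]
5. shoelace: 784.6143

Area of P1's cell: 784.6143 (4 vertices)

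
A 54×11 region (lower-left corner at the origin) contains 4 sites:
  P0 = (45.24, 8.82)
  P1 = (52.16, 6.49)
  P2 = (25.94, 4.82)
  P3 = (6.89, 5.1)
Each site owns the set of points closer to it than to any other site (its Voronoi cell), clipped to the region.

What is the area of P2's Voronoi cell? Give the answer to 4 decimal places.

Area of P2's cell: 213.8470

1. box [0,54]×[0,11]: [(0, 0) (54, 0) (54, 11) (0, 11)]
2. ⊥bis P2·P0 via (35.59,6.82): [(0, 0) (37.0035, 0) (34.7237, 11) (0, 11)]  |A|=394.4993
3. ⊥bis P2·P1 via (39.05,5.655): [(0, 0) (37.0035, 0) (34.7237, 11) (0, 11)]  |A|=394.4993
4. ⊥bis P2·P3 via (16.415,4.96): [(16.3421, 0) (37.0035, 0) (34.7237, 11) (16.5038, 11)]  |A|=213.847
5. canonical 4-gon: [(16.3421, 0) (37.0035, 0) (34.7237, 11) (16.5038, 11)]
6. shoelace: 213.847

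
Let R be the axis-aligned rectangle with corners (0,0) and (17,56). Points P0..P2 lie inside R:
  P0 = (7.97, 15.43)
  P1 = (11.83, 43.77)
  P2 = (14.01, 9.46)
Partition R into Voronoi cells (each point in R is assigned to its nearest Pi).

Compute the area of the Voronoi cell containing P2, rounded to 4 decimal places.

Area of P2's cell: 168.7387

1. box [0,17]×[0,56]: [(0, 0) (17, 0) (17, 56) (0, 56)]
2. ⊥bis P2·P0 via (10.99,12.445): [(0, 1.3261) (0, 0) (17, 0) (17, 18.5255)]  |A|=168.7387
3. ⊥bis P2·P1 via (12.92,26.615): [(0, 1.3261) (0, 0) (17, 0) (17, 18.5255)]  |A|=168.7387
4. canonical 4-gon: [(0, 1.3261) (0, 0) (17, 0) (17, 18.5255)]
5. shoelace: 168.7387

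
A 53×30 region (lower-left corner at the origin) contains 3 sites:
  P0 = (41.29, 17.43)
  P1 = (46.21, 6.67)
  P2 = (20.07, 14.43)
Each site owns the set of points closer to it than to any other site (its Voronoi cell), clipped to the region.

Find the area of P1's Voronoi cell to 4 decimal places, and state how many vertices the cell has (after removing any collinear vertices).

Area of P1's cell: 247.7297 (4 vertices)

1. box [0,53]×[0,30]: [(0, 0) (53, 0) (53, 30) (0, 30)]
2. ⊥bis P1·P0 via (43.75,12.05): [(17.3967, 0) (53, 0) (53, 16.2796)]  |A|=289.8025
3. ⊥bis P1·P2 via (33.14,10.55): [(31.9888, 6.6722) (30.0081, 0) (53, 0) (53, 16.2796)]  |A|=247.7297
4. canonical 4-gon: [(31.9888, 6.6722) (30.0081, 0) (53, 0) (53, 16.2796)]
5. shoelace: 247.7297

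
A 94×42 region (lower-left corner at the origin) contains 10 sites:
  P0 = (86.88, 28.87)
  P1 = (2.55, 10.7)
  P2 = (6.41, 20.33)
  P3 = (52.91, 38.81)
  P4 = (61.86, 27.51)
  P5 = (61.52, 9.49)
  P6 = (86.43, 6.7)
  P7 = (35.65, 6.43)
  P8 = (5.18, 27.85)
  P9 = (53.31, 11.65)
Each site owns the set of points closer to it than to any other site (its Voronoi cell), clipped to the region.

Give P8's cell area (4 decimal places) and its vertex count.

1. box [0,94]×[0,42]: [(0, 0) (94, 0) (94, 42) (0, 42)]
2. ⊥bis P8·P0 via (46.03,28.36): [(0, 0) (46.3841, 0) (45.8597, 42) (0, 42)]  |A|=1937.1193
3. ⊥bis P8·P1 via (3.865,19.275): [(0, 19.8677) (46.2245, 12.779) (45.8597, 42) (0, 42)]  |A|=1181.5594
4. ⊥bis P8·P2 via (5.795,24.09): [(0, 23.1421) (46.0012, 30.6663) (45.8597, 42) (0, 42)]  |A|=693.6225
5. ⊥bis P8·P3 via (29.045,33.33): [(0, 23.1421) (30.2483, 28.0897) (27.0542, 42) (0, 42)]  |A|=473.3751
6. ⊥bis P8·P4 via (33.52,27.68): [(0, 23.1421) (30.2483, 28.0897) (27.0542, 42) (0, 42)]  |A|=473.3751
7. ⊥bis P8·P5 via (33.35,18.67): [(0, 23.1421) (30.2483, 28.0897) (27.0542, 42) (0, 42)]  |A|=473.3751
8. ⊥bis P8·P6 via (45.805,17.275): [(0, 23.1421) (30.2483, 28.0897) (27.0542, 42) (0, 42)]  |A|=473.3751
9. ⊥bis P8·P7 via (20.415,17.14): [(0, 23.1421) (27.835, 27.6949) (29.7224, 30.3798) (27.0542, 42) (0, 42)]  |A|=470.5078
10. ⊥bis P8·P9 via (29.245,19.75): [(0, 23.1421) (27.835, 27.6949) (29.7224, 30.3798) (27.0542, 42) (0, 42)]  |A|=470.5078
11. canonical 5-gon: [(0, 23.1421) (27.835, 27.6949) (29.7224, 30.3798) (27.0542, 42) (0, 42)]
12. shoelace: 470.5078

Area of P8's cell: 470.5078 (5 vertices)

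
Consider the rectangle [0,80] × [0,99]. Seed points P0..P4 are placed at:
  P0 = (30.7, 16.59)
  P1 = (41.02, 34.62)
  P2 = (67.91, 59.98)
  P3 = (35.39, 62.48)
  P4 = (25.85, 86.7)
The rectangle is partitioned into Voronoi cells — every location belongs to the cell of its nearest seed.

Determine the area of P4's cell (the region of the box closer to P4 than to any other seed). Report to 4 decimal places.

Area of P4's cell: 1461.2465

1. box [0,80]×[0,99]: [(0, 0) (80, 0) (80, 99) (0, 99)]
2. ⊥bis P4·P0 via (28.275,51.645): [(0, 49.689) (80, 55.2232) (80, 99) (0, 99)]  |A|=3723.512
3. ⊥bis P4·P1 via (33.435,60.66): [(0, 50.921) (80, 74.2236) (80, 99) (0, 99)]  |A|=2914.2184
4. ⊥bis P4·P2 via (46.88,73.34): [(0, 50.921) (40.0484, 62.5864) (63.1814, 99) (0, 99)]  |A|=2113.0756
5. ⊥bis P4·P3 via (30.62,74.59): [(0, 62.5291) (53.3658, 83.5493) (63.1814, 99) (0, 99)]  |A|=1461.2465
6. canonical 4-gon: [(0, 62.5291) (53.3658, 83.5493) (63.1814, 99) (0, 99)]
7. shoelace: 1461.2465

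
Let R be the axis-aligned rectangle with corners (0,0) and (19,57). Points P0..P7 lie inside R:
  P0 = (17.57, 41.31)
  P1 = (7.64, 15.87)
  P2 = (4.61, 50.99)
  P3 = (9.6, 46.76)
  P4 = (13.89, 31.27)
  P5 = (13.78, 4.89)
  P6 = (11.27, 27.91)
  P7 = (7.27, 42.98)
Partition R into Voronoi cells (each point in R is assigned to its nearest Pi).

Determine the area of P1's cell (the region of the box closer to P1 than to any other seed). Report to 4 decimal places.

Area of P1's cell: 231.2882

1. box [0,19]×[0,57]: [(0, 0) (19, 0) (19, 57) (0, 57)]
2. ⊥bis P1·P0 via (12.605,28.59): [(0, 33.5101) (0, 0) (19, 0) (19, 26.0938)]  |A|=566.2375
3. ⊥bis P1·P2 via (6.125,33.43): [(1.2768, 33.0117) (0, 32.9016) (0, 0) (19, 0) (19, 26.0938)]  |A|=565.849
4. ⊥bis P1·P3 via (8.62,31.315): [(5.0421, 31.542) (0, 31.8619) (0, 0) (19, 0) (19, 26.0938)]  |A|=562.0824
5. ⊥bis P1·P4 via (10.765,23.57): [(0, 27.9389) (0, 0) (19, 0) (19, 20.2279)]  |A|=457.5845
6. ⊥bis P1·P5 via (10.71,10.38): [(0, 27.9389) (0, 4.391) (19, 15.0158) (19, 20.2279)]  |A|=273.2204
7. ⊥bis P1·P6 via (9.455,21.89): [(0, 24.7406) (0, 4.391) (19, 15.0158) (19, 19.0122)]  |A|=231.2882
8. ⊥bis P1·P7 via (7.455,29.425): [(0, 24.7406) (0, 4.391) (19, 15.0158) (19, 19.0122)]  |A|=231.2882
9. canonical 4-gon: [(0, 24.7406) (0, 4.391) (19, 15.0158) (19, 19.0122)]
10. shoelace: 231.2882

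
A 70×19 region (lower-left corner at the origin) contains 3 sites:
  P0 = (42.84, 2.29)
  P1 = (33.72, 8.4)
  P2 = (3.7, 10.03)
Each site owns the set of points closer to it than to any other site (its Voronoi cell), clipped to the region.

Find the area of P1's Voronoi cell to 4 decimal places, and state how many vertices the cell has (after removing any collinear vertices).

1. box [0,70]×[0,19]: [(0, 0) (70, 0) (70, 19) (0, 19)]
2. ⊥bis P1·P0 via (38.28,5.345): [(0, 0) (34.6991, 0) (47.4283, 19) (0, 19)]  |A|=780.2097
3. ⊥bis P1·P2 via (18.71,9.215): [(18.2097, 0) (34.6991, 0) (47.4283, 19) (19.2413, 19)]  |A|=424.4257
4. canonical 4-gon: [(18.2097, 0) (34.6991, 0) (47.4283, 19) (19.2413, 19)]
5. shoelace: 424.4257

Area of P1's cell: 424.4257 (4 vertices)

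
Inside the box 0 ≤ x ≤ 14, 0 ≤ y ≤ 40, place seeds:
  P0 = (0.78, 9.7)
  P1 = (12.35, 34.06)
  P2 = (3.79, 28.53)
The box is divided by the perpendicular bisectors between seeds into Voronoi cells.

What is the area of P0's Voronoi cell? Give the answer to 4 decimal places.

1. box [0,14]×[0,40]: [(0, 0) (14, 0) (14, 40) (0, 40)]
2. ⊥bis P0·P1 via (6.565,21.88): [(0, 24.9981) (0, 0) (14, 0) (14, 18.3487)]  |A|=303.4275
3. ⊥bis P0·P2 via (2.285,19.115): [(0, 19.4803) (0, 0) (14, 0) (14, 17.2423)]  |A|=257.0582
4. canonical 4-gon: [(0, 19.4803) (0, 0) (14, 0) (14, 17.2423)]
5. shoelace: 257.0582

Area of P0's cell: 257.0582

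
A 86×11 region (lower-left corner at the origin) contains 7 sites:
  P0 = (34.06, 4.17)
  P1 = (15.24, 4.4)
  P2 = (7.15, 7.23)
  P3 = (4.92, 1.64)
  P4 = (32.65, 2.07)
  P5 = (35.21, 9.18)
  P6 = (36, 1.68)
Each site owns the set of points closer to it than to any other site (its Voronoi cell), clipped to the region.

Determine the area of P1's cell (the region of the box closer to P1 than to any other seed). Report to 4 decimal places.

1. box [0,86]×[0,11]: [(0, 0) (86, 0) (86, 11) (0, 11)]
2. ⊥bis P1·P0 via (24.65,4.285): [(0, 0) (24.5976, 0) (24.7321, 11) (0, 11)]  |A|=271.3133
3. ⊥bis P1·P2 via (11.195,5.815): [(9.1608, 0) (24.5976, 0) (24.7321, 11) (13.0088, 11)]  |A|=149.3804
4. ⊥bis P1·P3 via (10.08,3.02): [(10.1395, 2.7976) (10.8877, 0) (24.5976, 0) (24.7321, 11) (13.0088, 11)]  |A|=146.9649
5. ⊥bis P1·P4 via (23.945,3.235): [(10.1395, 2.7976) (10.8877, 0) (23.5121, 0) (24.7067, 8.9267) (24.7321, 11) (13.0088, 11)]  |A|=142.1196
6. ⊥bis P1·P5 via (25.225,6.79): [(10.1395, 2.7976) (10.8877, 0) (23.5121, 0) (24.7067, 8.9267) (24.7071, 8.9539) (24.2173, 11) (13.0088, 11)]  |A|=141.593
7. ⊥bis P1·P6 via (25.62,3.04): [(10.1395, 2.7976) (10.8877, 0) (23.5121, 0) (24.7067, 8.9267) (24.7071, 8.9539) (24.2173, 11) (13.0088, 11)]  |A|=141.593
8. canonical 7-gon: [(10.1395, 2.7976) (10.8877, 0) (23.5121, 0) (24.7067, 8.9267) (24.7071, 8.9539) (24.2173, 11) (13.0088, 11)]
9. shoelace: 141.593

Area of P1's cell: 141.5930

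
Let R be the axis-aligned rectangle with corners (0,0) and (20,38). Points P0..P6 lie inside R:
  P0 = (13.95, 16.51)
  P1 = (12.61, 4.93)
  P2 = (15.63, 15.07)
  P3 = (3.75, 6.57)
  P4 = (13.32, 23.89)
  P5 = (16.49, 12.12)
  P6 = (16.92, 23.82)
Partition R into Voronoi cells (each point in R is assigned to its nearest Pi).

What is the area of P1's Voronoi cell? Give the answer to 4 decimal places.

1. box [0,20]×[0,38]: [(0, 0) (20, 0) (20, 38) (0, 38)]
2. ⊥bis P1·P0 via (13.28,10.72): [(0, 12.2567) (0, 0) (20, 0) (20, 9.9424)]  |A|=221.991
3. ⊥bis P1·P2 via (14.12,10): [(10.7002, 11.0185) (0, 12.2567) (0, 0) (20, 0) (20, 8.2488)]  |A|=214.1158
4. ⊥bis P1·P3 via (8.18,5.75): [(10.7002, 11.0185) (9.1876, 11.1936) (7.1157, 0) (20, 0) (20, 8.2488)]  |A|=117.986
5. ⊥bis P1·P4 via (12.965,14.41): [(10.7002, 11.0185) (9.1876, 11.1936) (7.1157, 0) (20, 0) (20, 8.2488)]  |A|=117.986
6. ⊥bis P1·P5 via (14.55,8.525): [(9.7188, 11.1321) (9.1876, 11.1936) (7.1157, 0) (20, 0) (20, 5.584)]  |A|=103.4564
7. ⊥bis P1·P6 via (14.765,14.375): [(9.7188, 11.1321) (9.1876, 11.1936) (7.1157, 0) (20, 0) (20, 5.584)]  |A|=103.4564
8. canonical 5-gon: [(9.7188, 11.1321) (9.1876, 11.1936) (7.1157, 0) (20, 0) (20, 5.584)]
9. shoelace: 103.4564

Area of P1's cell: 103.4564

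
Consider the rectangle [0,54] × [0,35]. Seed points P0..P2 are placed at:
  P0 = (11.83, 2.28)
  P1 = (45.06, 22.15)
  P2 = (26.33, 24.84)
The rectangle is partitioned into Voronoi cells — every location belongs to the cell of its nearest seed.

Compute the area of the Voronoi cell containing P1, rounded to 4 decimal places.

Area of P1's cell: 662.8853

1. box [0,54]×[0,35]: [(0, 0) (54, 0) (54, 35) (0, 35)]
2. ⊥bis P1·P0 via (28.445,12.215): [(35.749, 0) (54, 0) (54, 35) (14.8206, 35)]  |A|=1005.0315
3. ⊥bis P1·P2 via (35.695,23.495): [(32.9846, 4.6231) (35.749, 0) (54, 0) (54, 35) (37.3473, 35)]  |A|=662.8853
4. canonical 5-gon: [(32.9846, 4.6231) (35.749, 0) (54, 0) (54, 35) (37.3473, 35)]
5. shoelace: 662.8853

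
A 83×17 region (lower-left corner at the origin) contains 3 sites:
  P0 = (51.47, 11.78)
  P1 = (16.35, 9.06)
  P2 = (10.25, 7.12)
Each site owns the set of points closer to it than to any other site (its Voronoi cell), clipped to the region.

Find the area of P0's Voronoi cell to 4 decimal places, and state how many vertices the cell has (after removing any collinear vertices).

Area of P0's cell: 832.0021 (4 vertices)

1. box [0,83]×[0,17]: [(0, 0) (83, 0) (83, 17) (0, 17)]
2. ⊥bis P0·P1 via (33.91,10.42): [(34.717, 0) (83, 0) (83, 17) (33.4004, 17)]  |A|=832.0021
3. ⊥bis P0·P2 via (30.86,9.45): [(34.717, 0) (83, 0) (83, 17) (33.4004, 17)]  |A|=832.0021
4. canonical 4-gon: [(34.717, 0) (83, 0) (83, 17) (33.4004, 17)]
5. shoelace: 832.0021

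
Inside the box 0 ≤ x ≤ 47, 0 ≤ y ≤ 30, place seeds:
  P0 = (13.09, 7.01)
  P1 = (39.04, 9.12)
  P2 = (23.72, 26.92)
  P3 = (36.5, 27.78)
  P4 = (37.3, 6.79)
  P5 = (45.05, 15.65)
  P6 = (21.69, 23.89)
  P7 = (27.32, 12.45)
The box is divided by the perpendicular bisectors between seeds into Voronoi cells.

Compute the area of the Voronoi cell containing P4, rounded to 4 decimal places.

Area of P4's cell: 125.3466

1. box [0,47]×[0,30]: [(0, 0) (47, 0) (47, 30) (0, 30)]
2. ⊥bis P4·P0 via (25.195,6.9): [(25.1323, 0) (47, 0) (47, 30) (25.4049, 30)]  |A|=651.9418
3. ⊥bis P4·P1 via (38.17,7.955): [(25.292, 17.5721) (25.1323, 0) (47, 0) (47, 1.3609)]  |A|=206.9018
4. ⊥bis P4·P2 via (30.51,16.855): [(28.273, 15.3459) (25.2532, 13.3087) (25.1323, 0) (47, 0) (47, 1.3609)]  |A|=200.5041
5. ⊥bis P4·P3 via (36.9,17.285): [(28.273, 15.3459) (25.2532, 13.3087) (25.1323, 0) (47, 0) (47, 1.3609)]  |A|=200.5041
6. ⊥bis P4·P5 via (41.175,11.22): [(28.273, 15.3459) (25.2532, 13.3087) (25.1323, 0) (47, 0) (47, 1.3609)]  |A|=200.5041
7. ⊥bis P4·P6 via (29.495,15.34): [(28.9487, 14.8413) (25.2364, 11.4524) (25.1323, 0) (47, 0) (47, 1.3609)]  |A|=195.637
8. ⊥bis P4·P7 via (32.31,9.62): [(33.3901, 11.5245) (26.8542, 0) (47, 0) (47, 1.3609)]  |A|=125.3466
9. canonical 4-gon: [(33.3901, 11.5245) (26.8542, 0) (47, 0) (47, 1.3609)]
10. shoelace: 125.3466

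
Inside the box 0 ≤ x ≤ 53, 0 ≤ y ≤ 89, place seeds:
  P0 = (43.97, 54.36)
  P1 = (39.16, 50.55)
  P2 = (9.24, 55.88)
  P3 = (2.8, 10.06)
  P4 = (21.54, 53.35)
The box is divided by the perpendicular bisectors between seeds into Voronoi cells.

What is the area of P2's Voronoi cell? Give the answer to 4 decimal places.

1. box [0,53]×[0,89]: [(0, 0) (53, 0) (53, 89) (0, 89)]
2. ⊥bis P2·P0 via (26.605,55.12): [(0, 0) (24.1926, 0) (28.0878, 89) (0, 89)]  |A|=2326.4781
3. ⊥bis P2·P1 via (24.2,53.215): [(0, 0) (14.7202, 0) (27.2778, 70.4921) (28.0878, 89) (0, 89)]  |A|=1992.6125
4. ⊥bis P2·P3 via (6.02,32.97): [(0, 33.8161) (20.2375, 30.9717) (27.2778, 70.4921) (28.0878, 89) (0, 89)]  |A|=1422.4802
5. ⊥bis P2·P4 via (15.39,54.615): [(0, 33.8161) (10.7996, 32.2982) (22.4627, 89) (0, 89)]  |A|=934.8202
6. canonical 4-gon: [(0, 33.8161) (10.7996, 32.2982) (22.4627, 89) (0, 89)]
7. shoelace: 934.8202

Area of P2's cell: 934.8202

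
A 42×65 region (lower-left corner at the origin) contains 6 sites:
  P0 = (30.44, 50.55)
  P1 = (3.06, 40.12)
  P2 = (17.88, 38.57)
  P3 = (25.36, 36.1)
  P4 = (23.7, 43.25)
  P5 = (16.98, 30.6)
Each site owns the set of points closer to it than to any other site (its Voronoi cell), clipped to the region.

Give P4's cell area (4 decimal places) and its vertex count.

Area of P4's cell: 182.0157 (4 vertices)

1. box [0,42]×[0,65]: [(0, 0) (42, 0) (42, 65) (0, 65)]
2. ⊥bis P4·P0 via (27.07,46.9): [(0, 0) (42, 0) (42, 33.1153) (7.4661, 65) (0, 65)]  |A|=2179.4494
3. ⊥bis P4·P1 via (13.38,41.685): [(19.7014, 0) (42, 0) (42, 33.1153) (10.2315, 62.4467)]  |A|=1222.2483
4. ⊥bis P4·P2 via (20.79,40.91): [(11.8026, 52.0866) (42, 14.5335) (42, 33.1153) (10.2315, 62.4467)]  |A|=422.0833
5. ⊥bis P4·P3 via (24.53,39.675): [(11.8026, 52.0866) (22.2152, 39.1376) (32.8126, 41.5979) (10.2315, 62.4467)]  |A|=182.0157
6. ⊥bis P4·P5 via (20.34,36.925): [(11.8026, 52.0866) (22.2152, 39.1376) (32.8126, 41.5979) (10.2315, 62.4467)]  |A|=182.0157
7. canonical 4-gon: [(11.8026, 52.0866) (22.2152, 39.1376) (32.8126, 41.5979) (10.2315, 62.4467)]
8. shoelace: 182.0157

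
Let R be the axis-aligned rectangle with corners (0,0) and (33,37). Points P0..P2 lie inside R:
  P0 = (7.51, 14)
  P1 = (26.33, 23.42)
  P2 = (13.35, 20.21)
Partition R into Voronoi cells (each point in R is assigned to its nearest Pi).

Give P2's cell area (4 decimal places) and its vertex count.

Area of P2's cell: 386.3127 (4 vertices)

1. box [0,33]×[0,37]: [(0, 0) (33, 0) (33, 37) (0, 37)]
2. ⊥bis P2·P0 via (10.43,17.105): [(0, 26.9136) (28.6187, 0) (33, 0) (33, 37) (0, 37)]  |A|=835.8843
3. ⊥bis P2·P1 via (19.84,21.815): [(0, 26.9136) (24.2095, 4.1465) (16.0847, 37) (0, 37)]  |A|=386.3127
4. canonical 4-gon: [(0, 26.9136) (24.2095, 4.1465) (16.0847, 37) (0, 37)]
5. shoelace: 386.3127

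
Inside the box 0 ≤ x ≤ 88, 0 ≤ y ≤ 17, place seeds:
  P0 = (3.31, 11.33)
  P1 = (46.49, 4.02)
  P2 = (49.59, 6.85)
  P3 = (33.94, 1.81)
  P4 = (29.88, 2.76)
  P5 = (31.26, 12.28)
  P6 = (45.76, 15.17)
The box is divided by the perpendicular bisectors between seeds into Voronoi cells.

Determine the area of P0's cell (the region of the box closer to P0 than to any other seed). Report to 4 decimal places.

1. box [0,88]×[0,17]: [(0, 0) (88, 0) (88, 17) (0, 17)]
2. ⊥bis P0·P1 via (24.9,7.675): [(0, 0) (23.6007, 0) (26.4786, 17) (0, 17)]  |A|=425.6743
3. ⊥bis P0·P2 via (26.45,9.09): [(0, 0) (23.6007, 0) (26.4786, 17) (0, 17)]  |A|=425.6743
4. ⊥bis P0·P3 via (18.625,6.57): [(0, 0) (16.583, 0) (21.8667, 17) (0, 17)]  |A|=326.8226
5. ⊥bis P0·P4 via (16.595,7.045): [(0, 0) (14.3227, 0) (19.8059, 17) (0, 17)]  |A|=290.0931
6. ⊥bis P0·P5 via (17.285,11.805): [(0, 0) (14.3227, 0) (17.3656, 9.4341) (17.1084, 17) (0, 17)]  |A|=279.8886
7. ⊥bis P0·P6 via (24.535,13.25): [(0, 0) (14.3227, 0) (17.3656, 9.4341) (17.1084, 17) (0, 17)]  |A|=279.8886
8. canonical 5-gon: [(0, 0) (14.3227, 0) (17.3656, 9.4341) (17.1084, 17) (0, 17)]
9. shoelace: 279.8886

Area of P0's cell: 279.8886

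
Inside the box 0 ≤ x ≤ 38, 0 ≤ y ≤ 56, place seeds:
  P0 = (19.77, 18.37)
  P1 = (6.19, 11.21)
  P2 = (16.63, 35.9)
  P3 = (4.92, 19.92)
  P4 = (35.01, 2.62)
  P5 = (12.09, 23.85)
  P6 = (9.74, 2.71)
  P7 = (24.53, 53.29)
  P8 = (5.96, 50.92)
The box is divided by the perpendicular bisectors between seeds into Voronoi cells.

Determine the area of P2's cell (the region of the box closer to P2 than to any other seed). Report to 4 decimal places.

1. box [0,38]×[0,56]: [(0, 0) (38, 0) (38, 56) (0, 56)]
2. ⊥bis P2·P0 via (18.2,27.135): [(0, 23.875) (38, 30.6816) (38, 56) (0, 56)]  |A|=1091.4247
3. ⊥bis P2·P1 via (11.41,23.555): [(0, 28.3796) (7.4833, 25.2154) (38, 30.6816) (38, 56) (0, 56)]  |A|=1074.57
4. ⊥bis P2·P3 via (10.775,27.91): [(0, 35.8058) (13.0833, 26.2185) (38, 30.6816) (38, 56) (0, 56)]  |A|=1013.3773
5. ⊥bis P2·P4 via (25.82,19.26): [(0, 35.8058) (13.0833, 26.2185) (38, 30.6816) (38, 56) (0, 56)]  |A|=1013.3773
6. ⊥bis P2·P5 via (14.36,29.875): [(0, 35.8058) (1.462, 34.7345) (20.5264, 27.5517) (38, 30.6816) (38, 56) (0, 56)]  |A|=973.9375
7. ⊥bis P2·P6 via (13.185,19.305): [(0, 35.8058) (1.462, 34.7345) (20.5264, 27.5517) (38, 30.6816) (38, 56) (0, 56)]  |A|=973.9375
8. ⊥bis P2·P7 via (20.58,44.595): [(0, 53.9442) (0, 35.8058) (1.462, 34.7345) (20.5264, 27.5517) (38, 30.6816) (38, 36.6814)]  |A|=567.8227
9. ⊥bis P2·P8 via (11.295,43.41): [(15.9341, 46.7056) (0.2908, 35.5927) (1.462, 34.7345) (20.5264, 27.5517) (38, 30.6816) (38, 36.6814)]  |A|=420.0313
10. canonical 6-gon: [(15.9341, 46.7056) (0.2908, 35.5927) (1.462, 34.7345) (20.5264, 27.5517) (38, 30.6816) (38, 36.6814)]
11. shoelace: 420.0313

Area of P2's cell: 420.0313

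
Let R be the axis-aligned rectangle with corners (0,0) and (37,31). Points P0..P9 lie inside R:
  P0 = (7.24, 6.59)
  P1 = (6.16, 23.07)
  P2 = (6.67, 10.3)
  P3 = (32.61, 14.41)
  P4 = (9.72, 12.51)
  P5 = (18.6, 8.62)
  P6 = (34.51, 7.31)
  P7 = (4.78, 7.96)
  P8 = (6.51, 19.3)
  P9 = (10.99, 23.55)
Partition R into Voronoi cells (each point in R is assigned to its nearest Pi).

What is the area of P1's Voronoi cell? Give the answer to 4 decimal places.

Area of P1's cell: 83.0361

1. box [0,37]×[0,31]: [(0, 0) (37, 0) (37, 31) (0, 31)]
2. ⊥bis P1·P0 via (6.7,14.83): [(0, 14.3909) (37, 16.8157) (37, 31) (0, 31)]  |A|=569.6779
3. ⊥bis P1·P2 via (6.415,16.685): [(0, 16.4288) (37, 17.9065) (37, 31) (0, 31)]  |A|=511.7972
4. ⊥bis P1·P3 via (19.385,18.74): [(0, 16.4288) (18.8751, 17.1826) (23.399, 31) (0, 31)]  |A|=299.1731
5. ⊥bis P1·P4 via (7.94,17.79): [(0, 16.4288) (4.4267, 16.6056) (20.4554, 22.0092) (23.399, 31) (0, 31)]  |A|=264.761
6. ⊥bis P1·P5 via (12.38,15.845): [(0, 16.4288) (4.4267, 16.6056) (18.9511, 21.5021) (20.8146, 23.1063) (23.399, 31) (0, 31)]  |A|=264.0269
7. ⊥bis P1·P6 via (20.335,15.19): [(0, 16.4288) (4.4267, 16.6056) (18.9511, 21.5021) (20.8146, 23.1063) (23.399, 31) (0, 31)]  |A|=264.0269
8. ⊥bis P1·P7 via (5.47,15.515): [(0, 16.4288) (4.4267, 16.6056) (18.9511, 21.5021) (20.8146, 23.1063) (23.399, 31) (0, 31)]  |A|=264.0269
9. ⊥bis P1·P8 via (6.335,21.185): [(0, 20.5969) (20.0632, 22.4595) (20.8146, 23.1063) (23.399, 31) (0, 31)]  |A|=206.4096
10. ⊥bis P1·P9 via (8.575,23.31): [(0, 20.5969) (8.7638, 21.4105) (7.8108, 31) (0, 31)]  |A|=83.0361
11. canonical 4-gon: [(0, 20.5969) (8.7638, 21.4105) (7.8108, 31) (0, 31)]
12. shoelace: 83.0361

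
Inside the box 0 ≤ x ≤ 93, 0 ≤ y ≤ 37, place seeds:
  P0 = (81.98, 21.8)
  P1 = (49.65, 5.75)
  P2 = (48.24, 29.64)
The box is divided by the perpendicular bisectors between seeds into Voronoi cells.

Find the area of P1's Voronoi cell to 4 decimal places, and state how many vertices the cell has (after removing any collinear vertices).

Area of P1's cell: 1143.5727 (4 vertices)

1. box [0,93]×[0,37]: [(0, 0) (93, 0) (93, 37) (0, 37)]
2. ⊥bis P1·P0 via (65.815,13.775): [(0, 0) (72.6535, 0) (54.2851, 37) (0, 37)]  |A|=2348.3644
3. ⊥bis P1·P2 via (48.945,17.695): [(0, 14.8062) (0, 0) (72.6535, 0) (63.4441, 18.5507)]  |A|=1143.5727
4. canonical 4-gon: [(0, 14.8062) (0, 0) (72.6535, 0) (63.4441, 18.5507)]
5. shoelace: 1143.5727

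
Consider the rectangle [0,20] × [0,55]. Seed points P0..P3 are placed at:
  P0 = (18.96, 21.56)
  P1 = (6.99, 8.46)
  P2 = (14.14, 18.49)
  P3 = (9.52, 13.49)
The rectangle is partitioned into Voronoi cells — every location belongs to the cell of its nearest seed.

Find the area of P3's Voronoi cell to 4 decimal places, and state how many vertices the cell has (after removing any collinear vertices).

1. box [0,20]×[0,55]: [(0, 0) (20, 0) (20, 55) (0, 55)]
2. ⊥bis P3·P0 via (14.24,17.525): [(0, 34.1824) (0, 0) (20, 0) (20, 10.7872)]  |A|=449.696
3. ⊥bis P3·P1 via (8.255,10.975): [(0, 34.1824) (0, 15.1271) (20, 5.0675) (20, 10.7872)]  |A|=247.7501
4. ⊥bis P3·P2 via (11.83,15.99): [(0, 26.9209) (0, 15.1271) (20, 5.0675) (20, 8.4409)]  |A|=151.6725
5. canonical 4-gon: [(0, 26.9209) (0, 15.1271) (20, 5.0675) (20, 8.4409)]
6. shoelace: 151.6725

Area of P3's cell: 151.6725 (4 vertices)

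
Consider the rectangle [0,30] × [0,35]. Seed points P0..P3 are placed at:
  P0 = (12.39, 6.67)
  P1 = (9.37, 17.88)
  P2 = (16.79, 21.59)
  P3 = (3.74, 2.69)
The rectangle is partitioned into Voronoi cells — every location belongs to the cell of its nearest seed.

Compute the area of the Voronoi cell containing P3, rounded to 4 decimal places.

1. box [0,30]×[0,35]: [(0, 0) (30, 0) (30, 35) (0, 35)]
2. ⊥bis P3·P0 via (8.065,4.68): [(0, 22.2082) (0, 0) (10.2183, 0)]  |A|=113.4655
3. ⊥bis P3·P1 via (6.555,10.285): [(5.2663, 10.7627) (0, 12.7145) (0, 0) (10.2183, 0)]  |A|=88.4674
4. ⊥bis P3·P2 via (10.265,12.14): [(5.2663, 10.7627) (0, 12.7145) (0, 0) (10.2183, 0)]  |A|=88.4674
5. canonical 4-gon: [(5.2663, 10.7627) (0, 12.7145) (0, 0) (10.2183, 0)]
6. shoelace: 88.4674

Area of P3's cell: 88.4674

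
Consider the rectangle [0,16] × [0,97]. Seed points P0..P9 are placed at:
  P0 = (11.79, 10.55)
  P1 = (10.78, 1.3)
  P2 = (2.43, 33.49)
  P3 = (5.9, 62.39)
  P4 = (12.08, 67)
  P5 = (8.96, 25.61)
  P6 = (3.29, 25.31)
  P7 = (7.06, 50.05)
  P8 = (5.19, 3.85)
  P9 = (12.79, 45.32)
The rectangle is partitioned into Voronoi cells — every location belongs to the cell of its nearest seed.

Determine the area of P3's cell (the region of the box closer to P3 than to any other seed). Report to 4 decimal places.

Area of P3's cell: 155.6994

1. box [0,16]×[0,97]: [(0, 0) (16, 0) (16, 97) (0, 97)]
2. ⊥bis P3·P0 via (8.845,36.47): [(0, 35.465) (16, 37.2829) (16, 97) (0, 97)]  |A|=970.0161
3. ⊥bis P3·P1 via (8.34,31.845): [(0, 35.465) (16, 37.2829) (16, 97) (0, 97)]  |A|=970.0161
4. ⊥bis P3·P2 via (4.165,47.94): [(0, 48.4401) (16, 46.519) (16, 97) (0, 97)]  |A|=792.3274
5. ⊥bis P3·P4 via (8.99,64.695): [(0, 76.7467) (0, 48.4401) (16, 46.519) (16, 55.2976)]  |A|=296.682
6. ⊥bis P3·P5 via (7.43,44): [(0, 76.7467) (0, 48.4401) (16, 46.519) (16, 55.2976)]  |A|=296.682
7. ⊥bis P3·P6 via (4.595,43.85): [(0, 76.7467) (0, 48.4401) (16, 46.519) (16, 55.2976)]  |A|=296.682
8. ⊥bis P3·P7 via (6.48,56.22): [(14.7332, 56.9958) (0, 76.7467) (0, 55.6109)]  |A|=155.6994
9. ⊥bis P3·P8 via (5.545,33.12): [(14.7332, 56.9958) (0, 76.7467) (0, 55.6109)]  |A|=155.6994
10. ⊥bis P3·P9 via (9.345,53.855): [(14.7332, 56.9958) (0, 76.7467) (0, 55.6109)]  |A|=155.6994
11. canonical 3-gon: [(14.7332, 56.9958) (0, 76.7467) (0, 55.6109)]
12. shoelace: 155.6994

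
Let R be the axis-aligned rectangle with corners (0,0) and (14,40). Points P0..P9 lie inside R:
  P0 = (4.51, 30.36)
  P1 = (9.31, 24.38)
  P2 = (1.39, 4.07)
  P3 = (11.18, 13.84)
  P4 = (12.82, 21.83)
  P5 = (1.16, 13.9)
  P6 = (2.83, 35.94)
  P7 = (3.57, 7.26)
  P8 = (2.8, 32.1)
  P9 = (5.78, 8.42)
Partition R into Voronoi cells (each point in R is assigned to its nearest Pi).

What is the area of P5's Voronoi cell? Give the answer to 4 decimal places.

1. box [0,14]×[0,40]: [(0, 0) (14, 0) (14, 40) (0, 40)]
2. ⊥bis P5·P0 via (2.835,22.13): [(0, 22.707) (0, 0) (14, 0) (14, 19.8577)]  |A|=297.9525
3. ⊥bis P5·P1 via (5.235,19.14): [(0.878, 22.5283) (0, 22.707) (0, 0) (14, 0) (14, 12.3237)]  |A|=248.5224
4. ⊥bis P5·P2 via (1.275,8.985): [(0.878, 22.5283) (0, 22.707) (0, 8.9552) (14, 9.2827) (14, 12.3237)]  |A|=120.8571
5. ⊥bis P5·P3 via (6.17,13.87): [(6.1971, 18.3918) (0.878, 22.5283) (0, 22.707) (0, 8.9552) (6.1414, 9.0989)]  |A|=72.4833
6. ⊥bis P5·P4 via (6.99,17.865): [(6.1971, 18.3918) (0.878, 22.5283) (0, 22.707) (0, 8.9552) (6.1414, 9.0989)]  |A|=72.4833
7. ⊥bis P5·P6 via (1.995,24.92): [(6.1971, 18.3918) (0.878, 22.5283) (0, 22.707) (0, 8.9552) (6.1414, 9.0989)]  |A|=72.4833
8. ⊥bis P5·P7 via (2.365,10.58): [(6.1585, 11.9569) (6.1971, 18.3918) (0.878, 22.5283) (0, 22.707) (0, 9.7216)]  |A|=61.3483
9. ⊥bis P5·P8 via (1.98,23): [(6.1585, 11.9569) (6.1971, 18.3918) (0.878, 22.5283) (0, 22.707) (0, 9.7216)]  |A|=61.3483
10. ⊥bis P5·P9 via (3.47,11.16): [(3.0973, 10.8458) (6.1674, 13.4341) (6.1971, 18.3918) (0.878, 22.5283) (0, 22.707) (0, 9.7216)]  |A|=59.0922
11. canonical 6-gon: [(3.0973, 10.8458) (6.1674, 13.4341) (6.1971, 18.3918) (0.878, 22.5283) (0, 22.707) (0, 9.7216)]
12. shoelace: 59.0922

Area of P5's cell: 59.0922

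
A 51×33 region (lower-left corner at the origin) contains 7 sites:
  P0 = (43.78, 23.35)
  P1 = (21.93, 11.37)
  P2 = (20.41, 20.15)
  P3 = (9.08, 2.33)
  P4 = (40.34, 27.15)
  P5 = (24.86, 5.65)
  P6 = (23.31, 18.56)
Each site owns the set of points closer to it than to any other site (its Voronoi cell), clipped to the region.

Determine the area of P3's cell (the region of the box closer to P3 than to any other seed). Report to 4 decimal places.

1. box [0,51]×[0,33]: [(0, 0) (51, 0) (51, 33) (0, 33)]
2. ⊥bis P3·P0 via (26.43,12.84): [(0, 0) (34.208, 0) (14.2178, 33) (0, 33)]  |A|=799.0259
3. ⊥bis P3·P1 via (15.505,6.85): [(0, 28.8897) (0, 0) (20.324, 0)]  |A|=293.5774
4. ⊥bis P3·P2 via (14.745,11.24): [(10.5324, 13.9184) (0, 20.6149) (0, 0) (20.324, 0)]  |A|=250.0006
5. ⊥bis P3·P4 via (24.71,14.74): [(10.5324, 13.9184) (0, 20.6149) (0, 0) (20.324, 0)]  |A|=250.0006
6. ⊥bis P3·P5 via (16.97,3.99): [(16.7366, 5.0993) (10.5324, 13.9184) (0, 20.6149) (0, 0) (17.8095, 0)]  |A|=243.5894
7. ⊥bis P3·P6 via (16.195,10.445): [(16.7366, 5.0993) (10.5324, 13.9184) (0, 20.6149) (0, 0) (17.8095, 0)]  |A|=243.5894
8. canonical 5-gon: [(16.7366, 5.0993) (10.5324, 13.9184) (0, 20.6149) (0, 0) (17.8095, 0)]
9. shoelace: 243.5894

Area of P3's cell: 243.5894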